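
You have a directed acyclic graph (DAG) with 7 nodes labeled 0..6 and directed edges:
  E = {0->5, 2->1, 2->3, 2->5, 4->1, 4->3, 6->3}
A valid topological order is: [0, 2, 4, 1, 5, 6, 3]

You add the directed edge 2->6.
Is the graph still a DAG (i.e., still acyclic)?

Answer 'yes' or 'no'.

Answer: yes

Derivation:
Given toposort: [0, 2, 4, 1, 5, 6, 3]
Position of 2: index 1; position of 6: index 5
New edge 2->6: forward
Forward edge: respects the existing order. Still a DAG, same toposort still valid.
Still a DAG? yes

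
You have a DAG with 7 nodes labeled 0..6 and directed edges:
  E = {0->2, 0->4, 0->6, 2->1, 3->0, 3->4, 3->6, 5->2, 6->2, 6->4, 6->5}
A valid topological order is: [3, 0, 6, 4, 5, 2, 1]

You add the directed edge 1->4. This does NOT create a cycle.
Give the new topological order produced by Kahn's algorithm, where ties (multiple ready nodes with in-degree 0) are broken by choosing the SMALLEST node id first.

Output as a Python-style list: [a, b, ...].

Old toposort: [3, 0, 6, 4, 5, 2, 1]
Added edge: 1->4
Position of 1 (6) > position of 4 (3). Must reorder: 1 must now come before 4.
Run Kahn's algorithm (break ties by smallest node id):
  initial in-degrees: [1, 1, 3, 0, 4, 1, 2]
  ready (indeg=0): [3]
  pop 3: indeg[0]->0; indeg[4]->3; indeg[6]->1 | ready=[0] | order so far=[3]
  pop 0: indeg[2]->2; indeg[4]->2; indeg[6]->0 | ready=[6] | order so far=[3, 0]
  pop 6: indeg[2]->1; indeg[4]->1; indeg[5]->0 | ready=[5] | order so far=[3, 0, 6]
  pop 5: indeg[2]->0 | ready=[2] | order so far=[3, 0, 6, 5]
  pop 2: indeg[1]->0 | ready=[1] | order so far=[3, 0, 6, 5, 2]
  pop 1: indeg[4]->0 | ready=[4] | order so far=[3, 0, 6, 5, 2, 1]
  pop 4: no out-edges | ready=[] | order so far=[3, 0, 6, 5, 2, 1, 4]
  Result: [3, 0, 6, 5, 2, 1, 4]

Answer: [3, 0, 6, 5, 2, 1, 4]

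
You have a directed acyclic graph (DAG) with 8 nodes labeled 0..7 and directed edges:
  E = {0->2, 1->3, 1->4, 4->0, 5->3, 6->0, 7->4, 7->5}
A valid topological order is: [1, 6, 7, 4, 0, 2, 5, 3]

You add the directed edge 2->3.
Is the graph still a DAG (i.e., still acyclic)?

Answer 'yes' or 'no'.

Answer: yes

Derivation:
Given toposort: [1, 6, 7, 4, 0, 2, 5, 3]
Position of 2: index 5; position of 3: index 7
New edge 2->3: forward
Forward edge: respects the existing order. Still a DAG, same toposort still valid.
Still a DAG? yes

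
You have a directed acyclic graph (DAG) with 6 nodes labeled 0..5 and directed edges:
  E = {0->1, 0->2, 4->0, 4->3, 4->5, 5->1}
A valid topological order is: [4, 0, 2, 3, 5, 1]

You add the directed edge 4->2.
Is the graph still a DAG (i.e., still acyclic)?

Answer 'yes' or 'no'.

Given toposort: [4, 0, 2, 3, 5, 1]
Position of 4: index 0; position of 2: index 2
New edge 4->2: forward
Forward edge: respects the existing order. Still a DAG, same toposort still valid.
Still a DAG? yes

Answer: yes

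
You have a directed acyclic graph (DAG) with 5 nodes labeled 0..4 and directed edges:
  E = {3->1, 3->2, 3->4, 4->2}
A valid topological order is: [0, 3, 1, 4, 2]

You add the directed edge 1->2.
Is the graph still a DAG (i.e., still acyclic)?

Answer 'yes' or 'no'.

Answer: yes

Derivation:
Given toposort: [0, 3, 1, 4, 2]
Position of 1: index 2; position of 2: index 4
New edge 1->2: forward
Forward edge: respects the existing order. Still a DAG, same toposort still valid.
Still a DAG? yes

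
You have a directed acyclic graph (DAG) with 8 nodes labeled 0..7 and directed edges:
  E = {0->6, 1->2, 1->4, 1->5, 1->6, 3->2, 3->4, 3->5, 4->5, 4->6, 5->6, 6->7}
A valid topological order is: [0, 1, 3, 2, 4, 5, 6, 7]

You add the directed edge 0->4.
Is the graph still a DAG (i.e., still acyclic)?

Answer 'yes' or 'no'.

Answer: yes

Derivation:
Given toposort: [0, 1, 3, 2, 4, 5, 6, 7]
Position of 0: index 0; position of 4: index 4
New edge 0->4: forward
Forward edge: respects the existing order. Still a DAG, same toposort still valid.
Still a DAG? yes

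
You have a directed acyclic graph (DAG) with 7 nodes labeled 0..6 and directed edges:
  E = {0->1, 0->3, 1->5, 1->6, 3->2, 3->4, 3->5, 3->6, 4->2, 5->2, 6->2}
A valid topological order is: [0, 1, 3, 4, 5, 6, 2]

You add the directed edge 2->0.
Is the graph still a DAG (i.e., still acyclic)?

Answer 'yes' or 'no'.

Answer: no

Derivation:
Given toposort: [0, 1, 3, 4, 5, 6, 2]
Position of 2: index 6; position of 0: index 0
New edge 2->0: backward (u after v in old order)
Backward edge: old toposort is now invalid. Check if this creates a cycle.
Does 0 already reach 2? Reachable from 0: [0, 1, 2, 3, 4, 5, 6]. YES -> cycle!
Still a DAG? no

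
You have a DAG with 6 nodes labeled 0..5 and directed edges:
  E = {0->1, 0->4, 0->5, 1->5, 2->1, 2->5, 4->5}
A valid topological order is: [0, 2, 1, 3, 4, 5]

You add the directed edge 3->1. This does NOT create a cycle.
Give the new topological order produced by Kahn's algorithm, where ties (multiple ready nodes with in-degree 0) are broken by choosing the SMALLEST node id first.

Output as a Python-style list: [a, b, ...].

Old toposort: [0, 2, 1, 3, 4, 5]
Added edge: 3->1
Position of 3 (3) > position of 1 (2). Must reorder: 3 must now come before 1.
Run Kahn's algorithm (break ties by smallest node id):
  initial in-degrees: [0, 3, 0, 0, 1, 4]
  ready (indeg=0): [0, 2, 3]
  pop 0: indeg[1]->2; indeg[4]->0; indeg[5]->3 | ready=[2, 3, 4] | order so far=[0]
  pop 2: indeg[1]->1; indeg[5]->2 | ready=[3, 4] | order so far=[0, 2]
  pop 3: indeg[1]->0 | ready=[1, 4] | order so far=[0, 2, 3]
  pop 1: indeg[5]->1 | ready=[4] | order so far=[0, 2, 3, 1]
  pop 4: indeg[5]->0 | ready=[5] | order so far=[0, 2, 3, 1, 4]
  pop 5: no out-edges | ready=[] | order so far=[0, 2, 3, 1, 4, 5]
  Result: [0, 2, 3, 1, 4, 5]

Answer: [0, 2, 3, 1, 4, 5]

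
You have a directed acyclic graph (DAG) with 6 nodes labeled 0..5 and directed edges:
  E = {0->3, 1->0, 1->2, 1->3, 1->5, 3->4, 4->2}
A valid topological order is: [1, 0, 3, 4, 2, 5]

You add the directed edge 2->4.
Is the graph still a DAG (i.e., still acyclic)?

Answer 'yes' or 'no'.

Given toposort: [1, 0, 3, 4, 2, 5]
Position of 2: index 4; position of 4: index 3
New edge 2->4: backward (u after v in old order)
Backward edge: old toposort is now invalid. Check if this creates a cycle.
Does 4 already reach 2? Reachable from 4: [2, 4]. YES -> cycle!
Still a DAG? no

Answer: no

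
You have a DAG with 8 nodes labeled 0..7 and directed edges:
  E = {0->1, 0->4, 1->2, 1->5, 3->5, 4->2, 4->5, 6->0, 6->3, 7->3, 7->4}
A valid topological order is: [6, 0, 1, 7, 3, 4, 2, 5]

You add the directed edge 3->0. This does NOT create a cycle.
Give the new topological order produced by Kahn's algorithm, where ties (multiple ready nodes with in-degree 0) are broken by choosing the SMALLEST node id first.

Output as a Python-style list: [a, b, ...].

Old toposort: [6, 0, 1, 7, 3, 4, 2, 5]
Added edge: 3->0
Position of 3 (4) > position of 0 (1). Must reorder: 3 must now come before 0.
Run Kahn's algorithm (break ties by smallest node id):
  initial in-degrees: [2, 1, 2, 2, 2, 3, 0, 0]
  ready (indeg=0): [6, 7]
  pop 6: indeg[0]->1; indeg[3]->1 | ready=[7] | order so far=[6]
  pop 7: indeg[3]->0; indeg[4]->1 | ready=[3] | order so far=[6, 7]
  pop 3: indeg[0]->0; indeg[5]->2 | ready=[0] | order so far=[6, 7, 3]
  pop 0: indeg[1]->0; indeg[4]->0 | ready=[1, 4] | order so far=[6, 7, 3, 0]
  pop 1: indeg[2]->1; indeg[5]->1 | ready=[4] | order so far=[6, 7, 3, 0, 1]
  pop 4: indeg[2]->0; indeg[5]->0 | ready=[2, 5] | order so far=[6, 7, 3, 0, 1, 4]
  pop 2: no out-edges | ready=[5] | order so far=[6, 7, 3, 0, 1, 4, 2]
  pop 5: no out-edges | ready=[] | order so far=[6, 7, 3, 0, 1, 4, 2, 5]
  Result: [6, 7, 3, 0, 1, 4, 2, 5]

Answer: [6, 7, 3, 0, 1, 4, 2, 5]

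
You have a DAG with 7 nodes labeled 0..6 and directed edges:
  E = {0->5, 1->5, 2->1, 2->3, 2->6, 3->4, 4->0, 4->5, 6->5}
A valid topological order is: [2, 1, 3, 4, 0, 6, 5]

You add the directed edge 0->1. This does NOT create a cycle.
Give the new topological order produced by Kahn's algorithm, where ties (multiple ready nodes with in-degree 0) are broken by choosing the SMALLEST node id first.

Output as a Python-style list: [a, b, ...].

Answer: [2, 3, 4, 0, 1, 6, 5]

Derivation:
Old toposort: [2, 1, 3, 4, 0, 6, 5]
Added edge: 0->1
Position of 0 (4) > position of 1 (1). Must reorder: 0 must now come before 1.
Run Kahn's algorithm (break ties by smallest node id):
  initial in-degrees: [1, 2, 0, 1, 1, 4, 1]
  ready (indeg=0): [2]
  pop 2: indeg[1]->1; indeg[3]->0; indeg[6]->0 | ready=[3, 6] | order so far=[2]
  pop 3: indeg[4]->0 | ready=[4, 6] | order so far=[2, 3]
  pop 4: indeg[0]->0; indeg[5]->3 | ready=[0, 6] | order so far=[2, 3, 4]
  pop 0: indeg[1]->0; indeg[5]->2 | ready=[1, 6] | order so far=[2, 3, 4, 0]
  pop 1: indeg[5]->1 | ready=[6] | order so far=[2, 3, 4, 0, 1]
  pop 6: indeg[5]->0 | ready=[5] | order so far=[2, 3, 4, 0, 1, 6]
  pop 5: no out-edges | ready=[] | order so far=[2, 3, 4, 0, 1, 6, 5]
  Result: [2, 3, 4, 0, 1, 6, 5]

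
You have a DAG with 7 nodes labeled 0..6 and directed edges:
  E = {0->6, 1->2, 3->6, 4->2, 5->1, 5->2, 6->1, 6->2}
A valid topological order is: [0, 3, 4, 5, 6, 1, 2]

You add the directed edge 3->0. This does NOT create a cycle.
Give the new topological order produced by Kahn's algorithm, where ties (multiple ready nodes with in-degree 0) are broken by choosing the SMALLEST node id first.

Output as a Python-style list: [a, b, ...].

Old toposort: [0, 3, 4, 5, 6, 1, 2]
Added edge: 3->0
Position of 3 (1) > position of 0 (0). Must reorder: 3 must now come before 0.
Run Kahn's algorithm (break ties by smallest node id):
  initial in-degrees: [1, 2, 4, 0, 0, 0, 2]
  ready (indeg=0): [3, 4, 5]
  pop 3: indeg[0]->0; indeg[6]->1 | ready=[0, 4, 5] | order so far=[3]
  pop 0: indeg[6]->0 | ready=[4, 5, 6] | order so far=[3, 0]
  pop 4: indeg[2]->3 | ready=[5, 6] | order so far=[3, 0, 4]
  pop 5: indeg[1]->1; indeg[2]->2 | ready=[6] | order so far=[3, 0, 4, 5]
  pop 6: indeg[1]->0; indeg[2]->1 | ready=[1] | order so far=[3, 0, 4, 5, 6]
  pop 1: indeg[2]->0 | ready=[2] | order so far=[3, 0, 4, 5, 6, 1]
  pop 2: no out-edges | ready=[] | order so far=[3, 0, 4, 5, 6, 1, 2]
  Result: [3, 0, 4, 5, 6, 1, 2]

Answer: [3, 0, 4, 5, 6, 1, 2]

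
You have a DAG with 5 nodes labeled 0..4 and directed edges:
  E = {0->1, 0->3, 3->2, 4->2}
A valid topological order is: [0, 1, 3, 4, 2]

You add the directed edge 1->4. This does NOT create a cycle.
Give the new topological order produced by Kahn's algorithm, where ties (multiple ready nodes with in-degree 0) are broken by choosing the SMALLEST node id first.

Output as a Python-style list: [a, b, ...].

Old toposort: [0, 1, 3, 4, 2]
Added edge: 1->4
Position of 1 (1) < position of 4 (3). Old order still valid.
Run Kahn's algorithm (break ties by smallest node id):
  initial in-degrees: [0, 1, 2, 1, 1]
  ready (indeg=0): [0]
  pop 0: indeg[1]->0; indeg[3]->0 | ready=[1, 3] | order so far=[0]
  pop 1: indeg[4]->0 | ready=[3, 4] | order so far=[0, 1]
  pop 3: indeg[2]->1 | ready=[4] | order so far=[0, 1, 3]
  pop 4: indeg[2]->0 | ready=[2] | order so far=[0, 1, 3, 4]
  pop 2: no out-edges | ready=[] | order so far=[0, 1, 3, 4, 2]
  Result: [0, 1, 3, 4, 2]

Answer: [0, 1, 3, 4, 2]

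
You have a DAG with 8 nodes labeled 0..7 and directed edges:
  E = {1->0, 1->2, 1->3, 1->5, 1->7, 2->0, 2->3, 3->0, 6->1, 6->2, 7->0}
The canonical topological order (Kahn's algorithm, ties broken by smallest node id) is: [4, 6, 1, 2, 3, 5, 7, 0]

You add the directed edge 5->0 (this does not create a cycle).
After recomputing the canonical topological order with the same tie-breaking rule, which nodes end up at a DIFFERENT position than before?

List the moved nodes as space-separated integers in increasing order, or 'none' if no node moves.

Answer: none

Derivation:
Old toposort: [4, 6, 1, 2, 3, 5, 7, 0]
Added edge 5->0
Recompute Kahn (smallest-id tiebreak):
  initial in-degrees: [5, 1, 2, 2, 0, 1, 0, 1]
  ready (indeg=0): [4, 6]
  pop 4: no out-edges | ready=[6] | order so far=[4]
  pop 6: indeg[1]->0; indeg[2]->1 | ready=[1] | order so far=[4, 6]
  pop 1: indeg[0]->4; indeg[2]->0; indeg[3]->1; indeg[5]->0; indeg[7]->0 | ready=[2, 5, 7] | order so far=[4, 6, 1]
  pop 2: indeg[0]->3; indeg[3]->0 | ready=[3, 5, 7] | order so far=[4, 6, 1, 2]
  pop 3: indeg[0]->2 | ready=[5, 7] | order so far=[4, 6, 1, 2, 3]
  pop 5: indeg[0]->1 | ready=[7] | order so far=[4, 6, 1, 2, 3, 5]
  pop 7: indeg[0]->0 | ready=[0] | order so far=[4, 6, 1, 2, 3, 5, 7]
  pop 0: no out-edges | ready=[] | order so far=[4, 6, 1, 2, 3, 5, 7, 0]
New canonical toposort: [4, 6, 1, 2, 3, 5, 7, 0]
Compare positions:
  Node 0: index 7 -> 7 (same)
  Node 1: index 2 -> 2 (same)
  Node 2: index 3 -> 3 (same)
  Node 3: index 4 -> 4 (same)
  Node 4: index 0 -> 0 (same)
  Node 5: index 5 -> 5 (same)
  Node 6: index 1 -> 1 (same)
  Node 7: index 6 -> 6 (same)
Nodes that changed position: none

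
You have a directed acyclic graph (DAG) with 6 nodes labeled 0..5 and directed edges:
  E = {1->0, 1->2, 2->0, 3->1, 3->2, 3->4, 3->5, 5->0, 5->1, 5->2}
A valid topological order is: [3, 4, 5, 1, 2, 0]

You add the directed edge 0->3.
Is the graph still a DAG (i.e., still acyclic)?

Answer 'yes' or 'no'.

Given toposort: [3, 4, 5, 1, 2, 0]
Position of 0: index 5; position of 3: index 0
New edge 0->3: backward (u after v in old order)
Backward edge: old toposort is now invalid. Check if this creates a cycle.
Does 3 already reach 0? Reachable from 3: [0, 1, 2, 3, 4, 5]. YES -> cycle!
Still a DAG? no

Answer: no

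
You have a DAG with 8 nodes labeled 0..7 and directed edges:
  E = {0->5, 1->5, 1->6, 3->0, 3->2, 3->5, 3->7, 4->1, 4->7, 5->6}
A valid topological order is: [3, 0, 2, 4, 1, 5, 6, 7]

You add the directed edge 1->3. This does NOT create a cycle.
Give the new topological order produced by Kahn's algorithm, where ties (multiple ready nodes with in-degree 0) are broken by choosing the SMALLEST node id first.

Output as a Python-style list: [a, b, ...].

Answer: [4, 1, 3, 0, 2, 5, 6, 7]

Derivation:
Old toposort: [3, 0, 2, 4, 1, 5, 6, 7]
Added edge: 1->3
Position of 1 (4) > position of 3 (0). Must reorder: 1 must now come before 3.
Run Kahn's algorithm (break ties by smallest node id):
  initial in-degrees: [1, 1, 1, 1, 0, 3, 2, 2]
  ready (indeg=0): [4]
  pop 4: indeg[1]->0; indeg[7]->1 | ready=[1] | order so far=[4]
  pop 1: indeg[3]->0; indeg[5]->2; indeg[6]->1 | ready=[3] | order so far=[4, 1]
  pop 3: indeg[0]->0; indeg[2]->0; indeg[5]->1; indeg[7]->0 | ready=[0, 2, 7] | order so far=[4, 1, 3]
  pop 0: indeg[5]->0 | ready=[2, 5, 7] | order so far=[4, 1, 3, 0]
  pop 2: no out-edges | ready=[5, 7] | order so far=[4, 1, 3, 0, 2]
  pop 5: indeg[6]->0 | ready=[6, 7] | order so far=[4, 1, 3, 0, 2, 5]
  pop 6: no out-edges | ready=[7] | order so far=[4, 1, 3, 0, 2, 5, 6]
  pop 7: no out-edges | ready=[] | order so far=[4, 1, 3, 0, 2, 5, 6, 7]
  Result: [4, 1, 3, 0, 2, 5, 6, 7]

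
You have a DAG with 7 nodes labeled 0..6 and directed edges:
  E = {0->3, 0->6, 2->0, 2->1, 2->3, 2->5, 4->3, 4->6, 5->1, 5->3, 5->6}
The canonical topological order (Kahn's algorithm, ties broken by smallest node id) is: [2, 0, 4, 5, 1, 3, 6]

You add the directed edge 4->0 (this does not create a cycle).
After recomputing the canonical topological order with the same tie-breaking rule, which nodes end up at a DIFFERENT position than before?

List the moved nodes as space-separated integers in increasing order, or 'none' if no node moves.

Answer: 0 4

Derivation:
Old toposort: [2, 0, 4, 5, 1, 3, 6]
Added edge 4->0
Recompute Kahn (smallest-id tiebreak):
  initial in-degrees: [2, 2, 0, 4, 0, 1, 3]
  ready (indeg=0): [2, 4]
  pop 2: indeg[0]->1; indeg[1]->1; indeg[3]->3; indeg[5]->0 | ready=[4, 5] | order so far=[2]
  pop 4: indeg[0]->0; indeg[3]->2; indeg[6]->2 | ready=[0, 5] | order so far=[2, 4]
  pop 0: indeg[3]->1; indeg[6]->1 | ready=[5] | order so far=[2, 4, 0]
  pop 5: indeg[1]->0; indeg[3]->0; indeg[6]->0 | ready=[1, 3, 6] | order so far=[2, 4, 0, 5]
  pop 1: no out-edges | ready=[3, 6] | order so far=[2, 4, 0, 5, 1]
  pop 3: no out-edges | ready=[6] | order so far=[2, 4, 0, 5, 1, 3]
  pop 6: no out-edges | ready=[] | order so far=[2, 4, 0, 5, 1, 3, 6]
New canonical toposort: [2, 4, 0, 5, 1, 3, 6]
Compare positions:
  Node 0: index 1 -> 2 (moved)
  Node 1: index 4 -> 4 (same)
  Node 2: index 0 -> 0 (same)
  Node 3: index 5 -> 5 (same)
  Node 4: index 2 -> 1 (moved)
  Node 5: index 3 -> 3 (same)
  Node 6: index 6 -> 6 (same)
Nodes that changed position: 0 4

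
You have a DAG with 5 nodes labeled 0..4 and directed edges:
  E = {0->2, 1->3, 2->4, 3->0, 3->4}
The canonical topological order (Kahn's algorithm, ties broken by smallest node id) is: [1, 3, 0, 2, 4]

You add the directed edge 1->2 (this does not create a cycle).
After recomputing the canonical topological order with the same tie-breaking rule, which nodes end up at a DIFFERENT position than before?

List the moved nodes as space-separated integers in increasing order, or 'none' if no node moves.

Old toposort: [1, 3, 0, 2, 4]
Added edge 1->2
Recompute Kahn (smallest-id tiebreak):
  initial in-degrees: [1, 0, 2, 1, 2]
  ready (indeg=0): [1]
  pop 1: indeg[2]->1; indeg[3]->0 | ready=[3] | order so far=[1]
  pop 3: indeg[0]->0; indeg[4]->1 | ready=[0] | order so far=[1, 3]
  pop 0: indeg[2]->0 | ready=[2] | order so far=[1, 3, 0]
  pop 2: indeg[4]->0 | ready=[4] | order so far=[1, 3, 0, 2]
  pop 4: no out-edges | ready=[] | order so far=[1, 3, 0, 2, 4]
New canonical toposort: [1, 3, 0, 2, 4]
Compare positions:
  Node 0: index 2 -> 2 (same)
  Node 1: index 0 -> 0 (same)
  Node 2: index 3 -> 3 (same)
  Node 3: index 1 -> 1 (same)
  Node 4: index 4 -> 4 (same)
Nodes that changed position: none

Answer: none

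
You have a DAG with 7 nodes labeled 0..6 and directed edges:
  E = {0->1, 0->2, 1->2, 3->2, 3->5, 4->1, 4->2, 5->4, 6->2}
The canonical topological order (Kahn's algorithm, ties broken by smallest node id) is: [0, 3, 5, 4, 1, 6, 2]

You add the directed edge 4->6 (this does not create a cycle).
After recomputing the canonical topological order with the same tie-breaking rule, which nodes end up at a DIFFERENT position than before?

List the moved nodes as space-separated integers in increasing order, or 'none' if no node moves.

Answer: none

Derivation:
Old toposort: [0, 3, 5, 4, 1, 6, 2]
Added edge 4->6
Recompute Kahn (smallest-id tiebreak):
  initial in-degrees: [0, 2, 5, 0, 1, 1, 1]
  ready (indeg=0): [0, 3]
  pop 0: indeg[1]->1; indeg[2]->4 | ready=[3] | order so far=[0]
  pop 3: indeg[2]->3; indeg[5]->0 | ready=[5] | order so far=[0, 3]
  pop 5: indeg[4]->0 | ready=[4] | order so far=[0, 3, 5]
  pop 4: indeg[1]->0; indeg[2]->2; indeg[6]->0 | ready=[1, 6] | order so far=[0, 3, 5, 4]
  pop 1: indeg[2]->1 | ready=[6] | order so far=[0, 3, 5, 4, 1]
  pop 6: indeg[2]->0 | ready=[2] | order so far=[0, 3, 5, 4, 1, 6]
  pop 2: no out-edges | ready=[] | order so far=[0, 3, 5, 4, 1, 6, 2]
New canonical toposort: [0, 3, 5, 4, 1, 6, 2]
Compare positions:
  Node 0: index 0 -> 0 (same)
  Node 1: index 4 -> 4 (same)
  Node 2: index 6 -> 6 (same)
  Node 3: index 1 -> 1 (same)
  Node 4: index 3 -> 3 (same)
  Node 5: index 2 -> 2 (same)
  Node 6: index 5 -> 5 (same)
Nodes that changed position: none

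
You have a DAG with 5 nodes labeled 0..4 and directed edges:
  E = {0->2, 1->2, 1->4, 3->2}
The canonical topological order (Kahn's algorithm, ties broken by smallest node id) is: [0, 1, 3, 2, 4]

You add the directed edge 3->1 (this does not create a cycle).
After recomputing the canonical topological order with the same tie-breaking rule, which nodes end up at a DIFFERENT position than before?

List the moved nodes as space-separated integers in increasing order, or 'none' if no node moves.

Old toposort: [0, 1, 3, 2, 4]
Added edge 3->1
Recompute Kahn (smallest-id tiebreak):
  initial in-degrees: [0, 1, 3, 0, 1]
  ready (indeg=0): [0, 3]
  pop 0: indeg[2]->2 | ready=[3] | order so far=[0]
  pop 3: indeg[1]->0; indeg[2]->1 | ready=[1] | order so far=[0, 3]
  pop 1: indeg[2]->0; indeg[4]->0 | ready=[2, 4] | order so far=[0, 3, 1]
  pop 2: no out-edges | ready=[4] | order so far=[0, 3, 1, 2]
  pop 4: no out-edges | ready=[] | order so far=[0, 3, 1, 2, 4]
New canonical toposort: [0, 3, 1, 2, 4]
Compare positions:
  Node 0: index 0 -> 0 (same)
  Node 1: index 1 -> 2 (moved)
  Node 2: index 3 -> 3 (same)
  Node 3: index 2 -> 1 (moved)
  Node 4: index 4 -> 4 (same)
Nodes that changed position: 1 3

Answer: 1 3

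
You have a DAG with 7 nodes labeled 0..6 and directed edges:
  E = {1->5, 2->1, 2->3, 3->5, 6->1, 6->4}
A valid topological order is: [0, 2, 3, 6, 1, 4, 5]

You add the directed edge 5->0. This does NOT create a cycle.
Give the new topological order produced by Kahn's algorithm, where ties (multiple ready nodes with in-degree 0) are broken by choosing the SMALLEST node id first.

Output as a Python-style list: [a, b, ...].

Answer: [2, 3, 6, 1, 4, 5, 0]

Derivation:
Old toposort: [0, 2, 3, 6, 1, 4, 5]
Added edge: 5->0
Position of 5 (6) > position of 0 (0). Must reorder: 5 must now come before 0.
Run Kahn's algorithm (break ties by smallest node id):
  initial in-degrees: [1, 2, 0, 1, 1, 2, 0]
  ready (indeg=0): [2, 6]
  pop 2: indeg[1]->1; indeg[3]->0 | ready=[3, 6] | order so far=[2]
  pop 3: indeg[5]->1 | ready=[6] | order so far=[2, 3]
  pop 6: indeg[1]->0; indeg[4]->0 | ready=[1, 4] | order so far=[2, 3, 6]
  pop 1: indeg[5]->0 | ready=[4, 5] | order so far=[2, 3, 6, 1]
  pop 4: no out-edges | ready=[5] | order so far=[2, 3, 6, 1, 4]
  pop 5: indeg[0]->0 | ready=[0] | order so far=[2, 3, 6, 1, 4, 5]
  pop 0: no out-edges | ready=[] | order so far=[2, 3, 6, 1, 4, 5, 0]
  Result: [2, 3, 6, 1, 4, 5, 0]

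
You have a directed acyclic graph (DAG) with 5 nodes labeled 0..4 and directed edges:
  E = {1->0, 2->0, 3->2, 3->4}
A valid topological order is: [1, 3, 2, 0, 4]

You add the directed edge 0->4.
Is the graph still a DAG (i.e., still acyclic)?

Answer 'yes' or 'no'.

Answer: yes

Derivation:
Given toposort: [1, 3, 2, 0, 4]
Position of 0: index 3; position of 4: index 4
New edge 0->4: forward
Forward edge: respects the existing order. Still a DAG, same toposort still valid.
Still a DAG? yes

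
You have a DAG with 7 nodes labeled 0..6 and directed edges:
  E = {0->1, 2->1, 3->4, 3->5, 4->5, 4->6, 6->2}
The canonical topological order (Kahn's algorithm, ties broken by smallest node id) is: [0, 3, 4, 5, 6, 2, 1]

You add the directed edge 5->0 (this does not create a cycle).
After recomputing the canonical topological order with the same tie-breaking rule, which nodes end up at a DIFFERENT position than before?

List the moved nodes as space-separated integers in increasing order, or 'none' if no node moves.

Answer: 0 3 4 5

Derivation:
Old toposort: [0, 3, 4, 5, 6, 2, 1]
Added edge 5->0
Recompute Kahn (smallest-id tiebreak):
  initial in-degrees: [1, 2, 1, 0, 1, 2, 1]
  ready (indeg=0): [3]
  pop 3: indeg[4]->0; indeg[5]->1 | ready=[4] | order so far=[3]
  pop 4: indeg[5]->0; indeg[6]->0 | ready=[5, 6] | order so far=[3, 4]
  pop 5: indeg[0]->0 | ready=[0, 6] | order so far=[3, 4, 5]
  pop 0: indeg[1]->1 | ready=[6] | order so far=[3, 4, 5, 0]
  pop 6: indeg[2]->0 | ready=[2] | order so far=[3, 4, 5, 0, 6]
  pop 2: indeg[1]->0 | ready=[1] | order so far=[3, 4, 5, 0, 6, 2]
  pop 1: no out-edges | ready=[] | order so far=[3, 4, 5, 0, 6, 2, 1]
New canonical toposort: [3, 4, 5, 0, 6, 2, 1]
Compare positions:
  Node 0: index 0 -> 3 (moved)
  Node 1: index 6 -> 6 (same)
  Node 2: index 5 -> 5 (same)
  Node 3: index 1 -> 0 (moved)
  Node 4: index 2 -> 1 (moved)
  Node 5: index 3 -> 2 (moved)
  Node 6: index 4 -> 4 (same)
Nodes that changed position: 0 3 4 5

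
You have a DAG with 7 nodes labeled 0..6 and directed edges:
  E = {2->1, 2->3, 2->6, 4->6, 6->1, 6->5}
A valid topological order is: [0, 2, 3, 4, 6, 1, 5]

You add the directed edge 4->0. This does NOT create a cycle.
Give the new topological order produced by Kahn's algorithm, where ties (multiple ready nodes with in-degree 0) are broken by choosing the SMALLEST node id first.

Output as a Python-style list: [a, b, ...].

Old toposort: [0, 2, 3, 4, 6, 1, 5]
Added edge: 4->0
Position of 4 (3) > position of 0 (0). Must reorder: 4 must now come before 0.
Run Kahn's algorithm (break ties by smallest node id):
  initial in-degrees: [1, 2, 0, 1, 0, 1, 2]
  ready (indeg=0): [2, 4]
  pop 2: indeg[1]->1; indeg[3]->0; indeg[6]->1 | ready=[3, 4] | order so far=[2]
  pop 3: no out-edges | ready=[4] | order so far=[2, 3]
  pop 4: indeg[0]->0; indeg[6]->0 | ready=[0, 6] | order so far=[2, 3, 4]
  pop 0: no out-edges | ready=[6] | order so far=[2, 3, 4, 0]
  pop 6: indeg[1]->0; indeg[5]->0 | ready=[1, 5] | order so far=[2, 3, 4, 0, 6]
  pop 1: no out-edges | ready=[5] | order so far=[2, 3, 4, 0, 6, 1]
  pop 5: no out-edges | ready=[] | order so far=[2, 3, 4, 0, 6, 1, 5]
  Result: [2, 3, 4, 0, 6, 1, 5]

Answer: [2, 3, 4, 0, 6, 1, 5]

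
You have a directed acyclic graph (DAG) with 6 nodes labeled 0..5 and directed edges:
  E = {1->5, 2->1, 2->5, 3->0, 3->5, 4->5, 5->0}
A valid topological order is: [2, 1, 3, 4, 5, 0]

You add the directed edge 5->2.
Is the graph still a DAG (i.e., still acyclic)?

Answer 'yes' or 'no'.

Given toposort: [2, 1, 3, 4, 5, 0]
Position of 5: index 4; position of 2: index 0
New edge 5->2: backward (u after v in old order)
Backward edge: old toposort is now invalid. Check if this creates a cycle.
Does 2 already reach 5? Reachable from 2: [0, 1, 2, 5]. YES -> cycle!
Still a DAG? no

Answer: no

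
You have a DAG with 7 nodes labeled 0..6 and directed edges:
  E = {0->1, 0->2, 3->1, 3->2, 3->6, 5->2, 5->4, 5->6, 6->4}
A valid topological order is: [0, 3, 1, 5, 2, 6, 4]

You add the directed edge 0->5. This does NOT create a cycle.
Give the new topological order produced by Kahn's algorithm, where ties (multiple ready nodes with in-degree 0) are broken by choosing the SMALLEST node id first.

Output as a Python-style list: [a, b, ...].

Old toposort: [0, 3, 1, 5, 2, 6, 4]
Added edge: 0->5
Position of 0 (0) < position of 5 (3). Old order still valid.
Run Kahn's algorithm (break ties by smallest node id):
  initial in-degrees: [0, 2, 3, 0, 2, 1, 2]
  ready (indeg=0): [0, 3]
  pop 0: indeg[1]->1; indeg[2]->2; indeg[5]->0 | ready=[3, 5] | order so far=[0]
  pop 3: indeg[1]->0; indeg[2]->1; indeg[6]->1 | ready=[1, 5] | order so far=[0, 3]
  pop 1: no out-edges | ready=[5] | order so far=[0, 3, 1]
  pop 5: indeg[2]->0; indeg[4]->1; indeg[6]->0 | ready=[2, 6] | order so far=[0, 3, 1, 5]
  pop 2: no out-edges | ready=[6] | order so far=[0, 3, 1, 5, 2]
  pop 6: indeg[4]->0 | ready=[4] | order so far=[0, 3, 1, 5, 2, 6]
  pop 4: no out-edges | ready=[] | order so far=[0, 3, 1, 5, 2, 6, 4]
  Result: [0, 3, 1, 5, 2, 6, 4]

Answer: [0, 3, 1, 5, 2, 6, 4]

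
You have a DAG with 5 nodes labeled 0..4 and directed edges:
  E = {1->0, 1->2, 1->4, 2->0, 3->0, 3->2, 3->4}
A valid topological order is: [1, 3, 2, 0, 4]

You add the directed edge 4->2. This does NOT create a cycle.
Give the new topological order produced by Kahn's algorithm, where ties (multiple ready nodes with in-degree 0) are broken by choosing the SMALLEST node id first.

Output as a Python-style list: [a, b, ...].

Answer: [1, 3, 4, 2, 0]

Derivation:
Old toposort: [1, 3, 2, 0, 4]
Added edge: 4->2
Position of 4 (4) > position of 2 (2). Must reorder: 4 must now come before 2.
Run Kahn's algorithm (break ties by smallest node id):
  initial in-degrees: [3, 0, 3, 0, 2]
  ready (indeg=0): [1, 3]
  pop 1: indeg[0]->2; indeg[2]->2; indeg[4]->1 | ready=[3] | order so far=[1]
  pop 3: indeg[0]->1; indeg[2]->1; indeg[4]->0 | ready=[4] | order so far=[1, 3]
  pop 4: indeg[2]->0 | ready=[2] | order so far=[1, 3, 4]
  pop 2: indeg[0]->0 | ready=[0] | order so far=[1, 3, 4, 2]
  pop 0: no out-edges | ready=[] | order so far=[1, 3, 4, 2, 0]
  Result: [1, 3, 4, 2, 0]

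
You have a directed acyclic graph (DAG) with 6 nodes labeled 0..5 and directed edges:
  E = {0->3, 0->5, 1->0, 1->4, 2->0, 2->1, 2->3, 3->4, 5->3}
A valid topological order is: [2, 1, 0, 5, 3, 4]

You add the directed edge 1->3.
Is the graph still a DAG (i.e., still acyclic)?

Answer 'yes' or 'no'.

Answer: yes

Derivation:
Given toposort: [2, 1, 0, 5, 3, 4]
Position of 1: index 1; position of 3: index 4
New edge 1->3: forward
Forward edge: respects the existing order. Still a DAG, same toposort still valid.
Still a DAG? yes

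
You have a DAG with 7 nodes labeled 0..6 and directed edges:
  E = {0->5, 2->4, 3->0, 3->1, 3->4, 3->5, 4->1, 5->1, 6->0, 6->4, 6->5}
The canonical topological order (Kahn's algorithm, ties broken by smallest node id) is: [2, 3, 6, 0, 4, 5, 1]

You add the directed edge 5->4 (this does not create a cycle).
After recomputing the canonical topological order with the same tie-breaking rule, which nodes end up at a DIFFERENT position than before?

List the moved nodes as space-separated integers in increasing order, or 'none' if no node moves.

Old toposort: [2, 3, 6, 0, 4, 5, 1]
Added edge 5->4
Recompute Kahn (smallest-id tiebreak):
  initial in-degrees: [2, 3, 0, 0, 4, 3, 0]
  ready (indeg=0): [2, 3, 6]
  pop 2: indeg[4]->3 | ready=[3, 6] | order so far=[2]
  pop 3: indeg[0]->1; indeg[1]->2; indeg[4]->2; indeg[5]->2 | ready=[6] | order so far=[2, 3]
  pop 6: indeg[0]->0; indeg[4]->1; indeg[5]->1 | ready=[0] | order so far=[2, 3, 6]
  pop 0: indeg[5]->0 | ready=[5] | order so far=[2, 3, 6, 0]
  pop 5: indeg[1]->1; indeg[4]->0 | ready=[4] | order so far=[2, 3, 6, 0, 5]
  pop 4: indeg[1]->0 | ready=[1] | order so far=[2, 3, 6, 0, 5, 4]
  pop 1: no out-edges | ready=[] | order so far=[2, 3, 6, 0, 5, 4, 1]
New canonical toposort: [2, 3, 6, 0, 5, 4, 1]
Compare positions:
  Node 0: index 3 -> 3 (same)
  Node 1: index 6 -> 6 (same)
  Node 2: index 0 -> 0 (same)
  Node 3: index 1 -> 1 (same)
  Node 4: index 4 -> 5 (moved)
  Node 5: index 5 -> 4 (moved)
  Node 6: index 2 -> 2 (same)
Nodes that changed position: 4 5

Answer: 4 5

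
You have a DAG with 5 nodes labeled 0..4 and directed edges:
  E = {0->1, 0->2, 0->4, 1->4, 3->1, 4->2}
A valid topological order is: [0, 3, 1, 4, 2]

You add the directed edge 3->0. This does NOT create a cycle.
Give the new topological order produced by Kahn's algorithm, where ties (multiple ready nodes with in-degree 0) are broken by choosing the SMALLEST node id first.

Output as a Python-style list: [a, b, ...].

Answer: [3, 0, 1, 4, 2]

Derivation:
Old toposort: [0, 3, 1, 4, 2]
Added edge: 3->0
Position of 3 (1) > position of 0 (0). Must reorder: 3 must now come before 0.
Run Kahn's algorithm (break ties by smallest node id):
  initial in-degrees: [1, 2, 2, 0, 2]
  ready (indeg=0): [3]
  pop 3: indeg[0]->0; indeg[1]->1 | ready=[0] | order so far=[3]
  pop 0: indeg[1]->0; indeg[2]->1; indeg[4]->1 | ready=[1] | order so far=[3, 0]
  pop 1: indeg[4]->0 | ready=[4] | order so far=[3, 0, 1]
  pop 4: indeg[2]->0 | ready=[2] | order so far=[3, 0, 1, 4]
  pop 2: no out-edges | ready=[] | order so far=[3, 0, 1, 4, 2]
  Result: [3, 0, 1, 4, 2]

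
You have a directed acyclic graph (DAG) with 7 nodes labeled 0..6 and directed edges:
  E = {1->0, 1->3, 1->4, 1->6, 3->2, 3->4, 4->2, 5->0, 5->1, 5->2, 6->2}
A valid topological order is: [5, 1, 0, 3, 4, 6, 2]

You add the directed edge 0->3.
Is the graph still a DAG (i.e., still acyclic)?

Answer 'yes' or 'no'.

Given toposort: [5, 1, 0, 3, 4, 6, 2]
Position of 0: index 2; position of 3: index 3
New edge 0->3: forward
Forward edge: respects the existing order. Still a DAG, same toposort still valid.
Still a DAG? yes

Answer: yes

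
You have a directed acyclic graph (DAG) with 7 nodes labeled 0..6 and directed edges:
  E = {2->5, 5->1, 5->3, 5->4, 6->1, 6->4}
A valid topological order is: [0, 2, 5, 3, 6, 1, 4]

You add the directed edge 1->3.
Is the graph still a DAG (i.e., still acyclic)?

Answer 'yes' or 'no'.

Answer: yes

Derivation:
Given toposort: [0, 2, 5, 3, 6, 1, 4]
Position of 1: index 5; position of 3: index 3
New edge 1->3: backward (u after v in old order)
Backward edge: old toposort is now invalid. Check if this creates a cycle.
Does 3 already reach 1? Reachable from 3: [3]. NO -> still a DAG (reorder needed).
Still a DAG? yes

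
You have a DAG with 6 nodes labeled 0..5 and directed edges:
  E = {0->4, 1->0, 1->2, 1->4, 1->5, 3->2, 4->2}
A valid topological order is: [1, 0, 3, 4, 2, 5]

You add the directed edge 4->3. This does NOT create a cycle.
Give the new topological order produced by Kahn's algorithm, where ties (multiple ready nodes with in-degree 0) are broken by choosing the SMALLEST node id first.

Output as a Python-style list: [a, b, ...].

Old toposort: [1, 0, 3, 4, 2, 5]
Added edge: 4->3
Position of 4 (3) > position of 3 (2). Must reorder: 4 must now come before 3.
Run Kahn's algorithm (break ties by smallest node id):
  initial in-degrees: [1, 0, 3, 1, 2, 1]
  ready (indeg=0): [1]
  pop 1: indeg[0]->0; indeg[2]->2; indeg[4]->1; indeg[5]->0 | ready=[0, 5] | order so far=[1]
  pop 0: indeg[4]->0 | ready=[4, 5] | order so far=[1, 0]
  pop 4: indeg[2]->1; indeg[3]->0 | ready=[3, 5] | order so far=[1, 0, 4]
  pop 3: indeg[2]->0 | ready=[2, 5] | order so far=[1, 0, 4, 3]
  pop 2: no out-edges | ready=[5] | order so far=[1, 0, 4, 3, 2]
  pop 5: no out-edges | ready=[] | order so far=[1, 0, 4, 3, 2, 5]
  Result: [1, 0, 4, 3, 2, 5]

Answer: [1, 0, 4, 3, 2, 5]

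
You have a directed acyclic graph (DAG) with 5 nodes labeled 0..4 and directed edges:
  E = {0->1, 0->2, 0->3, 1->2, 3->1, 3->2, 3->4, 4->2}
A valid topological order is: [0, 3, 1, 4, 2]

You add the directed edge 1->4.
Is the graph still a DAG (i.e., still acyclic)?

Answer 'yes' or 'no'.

Answer: yes

Derivation:
Given toposort: [0, 3, 1, 4, 2]
Position of 1: index 2; position of 4: index 3
New edge 1->4: forward
Forward edge: respects the existing order. Still a DAG, same toposort still valid.
Still a DAG? yes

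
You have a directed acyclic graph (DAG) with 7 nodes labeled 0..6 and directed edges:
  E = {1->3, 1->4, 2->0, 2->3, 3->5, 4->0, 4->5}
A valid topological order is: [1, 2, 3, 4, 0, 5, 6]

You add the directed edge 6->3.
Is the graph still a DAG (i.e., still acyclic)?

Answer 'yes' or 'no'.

Given toposort: [1, 2, 3, 4, 0, 5, 6]
Position of 6: index 6; position of 3: index 2
New edge 6->3: backward (u after v in old order)
Backward edge: old toposort is now invalid. Check if this creates a cycle.
Does 3 already reach 6? Reachable from 3: [3, 5]. NO -> still a DAG (reorder needed).
Still a DAG? yes

Answer: yes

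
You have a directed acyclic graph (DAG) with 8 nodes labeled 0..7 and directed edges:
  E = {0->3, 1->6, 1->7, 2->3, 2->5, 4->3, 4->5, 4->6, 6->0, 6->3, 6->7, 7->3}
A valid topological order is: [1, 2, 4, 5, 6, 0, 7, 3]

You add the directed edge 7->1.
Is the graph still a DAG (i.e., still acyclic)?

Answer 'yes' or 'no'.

Given toposort: [1, 2, 4, 5, 6, 0, 7, 3]
Position of 7: index 6; position of 1: index 0
New edge 7->1: backward (u after v in old order)
Backward edge: old toposort is now invalid. Check if this creates a cycle.
Does 1 already reach 7? Reachable from 1: [0, 1, 3, 6, 7]. YES -> cycle!
Still a DAG? no

Answer: no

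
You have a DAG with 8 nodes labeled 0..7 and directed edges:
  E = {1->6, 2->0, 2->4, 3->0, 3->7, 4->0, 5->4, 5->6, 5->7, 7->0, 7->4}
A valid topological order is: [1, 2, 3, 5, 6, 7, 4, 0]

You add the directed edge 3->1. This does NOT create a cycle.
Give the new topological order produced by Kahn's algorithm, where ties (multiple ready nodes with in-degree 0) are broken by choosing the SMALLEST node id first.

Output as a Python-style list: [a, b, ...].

Answer: [2, 3, 1, 5, 6, 7, 4, 0]

Derivation:
Old toposort: [1, 2, 3, 5, 6, 7, 4, 0]
Added edge: 3->1
Position of 3 (2) > position of 1 (0). Must reorder: 3 must now come before 1.
Run Kahn's algorithm (break ties by smallest node id):
  initial in-degrees: [4, 1, 0, 0, 3, 0, 2, 2]
  ready (indeg=0): [2, 3, 5]
  pop 2: indeg[0]->3; indeg[4]->2 | ready=[3, 5] | order so far=[2]
  pop 3: indeg[0]->2; indeg[1]->0; indeg[7]->1 | ready=[1, 5] | order so far=[2, 3]
  pop 1: indeg[6]->1 | ready=[5] | order so far=[2, 3, 1]
  pop 5: indeg[4]->1; indeg[6]->0; indeg[7]->0 | ready=[6, 7] | order so far=[2, 3, 1, 5]
  pop 6: no out-edges | ready=[7] | order so far=[2, 3, 1, 5, 6]
  pop 7: indeg[0]->1; indeg[4]->0 | ready=[4] | order so far=[2, 3, 1, 5, 6, 7]
  pop 4: indeg[0]->0 | ready=[0] | order so far=[2, 3, 1, 5, 6, 7, 4]
  pop 0: no out-edges | ready=[] | order so far=[2, 3, 1, 5, 6, 7, 4, 0]
  Result: [2, 3, 1, 5, 6, 7, 4, 0]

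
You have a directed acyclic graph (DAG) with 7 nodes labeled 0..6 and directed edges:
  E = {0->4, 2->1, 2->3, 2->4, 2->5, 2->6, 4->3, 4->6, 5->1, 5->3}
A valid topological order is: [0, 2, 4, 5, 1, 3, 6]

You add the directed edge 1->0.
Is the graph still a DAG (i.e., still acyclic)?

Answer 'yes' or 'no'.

Answer: yes

Derivation:
Given toposort: [0, 2, 4, 5, 1, 3, 6]
Position of 1: index 4; position of 0: index 0
New edge 1->0: backward (u after v in old order)
Backward edge: old toposort is now invalid. Check if this creates a cycle.
Does 0 already reach 1? Reachable from 0: [0, 3, 4, 6]. NO -> still a DAG (reorder needed).
Still a DAG? yes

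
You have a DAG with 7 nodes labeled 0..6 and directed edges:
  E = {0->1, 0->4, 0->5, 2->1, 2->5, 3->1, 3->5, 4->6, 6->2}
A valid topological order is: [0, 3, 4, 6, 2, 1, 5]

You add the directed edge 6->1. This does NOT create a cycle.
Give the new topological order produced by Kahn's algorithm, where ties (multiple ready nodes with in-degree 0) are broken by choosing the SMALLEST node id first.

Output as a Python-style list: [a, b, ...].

Answer: [0, 3, 4, 6, 2, 1, 5]

Derivation:
Old toposort: [0, 3, 4, 6, 2, 1, 5]
Added edge: 6->1
Position of 6 (3) < position of 1 (5). Old order still valid.
Run Kahn's algorithm (break ties by smallest node id):
  initial in-degrees: [0, 4, 1, 0, 1, 3, 1]
  ready (indeg=0): [0, 3]
  pop 0: indeg[1]->3; indeg[4]->0; indeg[5]->2 | ready=[3, 4] | order so far=[0]
  pop 3: indeg[1]->2; indeg[5]->1 | ready=[4] | order so far=[0, 3]
  pop 4: indeg[6]->0 | ready=[6] | order so far=[0, 3, 4]
  pop 6: indeg[1]->1; indeg[2]->0 | ready=[2] | order so far=[0, 3, 4, 6]
  pop 2: indeg[1]->0; indeg[5]->0 | ready=[1, 5] | order so far=[0, 3, 4, 6, 2]
  pop 1: no out-edges | ready=[5] | order so far=[0, 3, 4, 6, 2, 1]
  pop 5: no out-edges | ready=[] | order so far=[0, 3, 4, 6, 2, 1, 5]
  Result: [0, 3, 4, 6, 2, 1, 5]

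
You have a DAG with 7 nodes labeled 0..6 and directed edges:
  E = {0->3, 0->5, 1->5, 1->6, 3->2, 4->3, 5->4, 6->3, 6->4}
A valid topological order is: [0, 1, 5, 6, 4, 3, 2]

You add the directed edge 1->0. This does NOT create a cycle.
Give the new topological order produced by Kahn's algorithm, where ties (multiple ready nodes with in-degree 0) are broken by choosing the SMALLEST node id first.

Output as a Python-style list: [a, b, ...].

Answer: [1, 0, 5, 6, 4, 3, 2]

Derivation:
Old toposort: [0, 1, 5, 6, 4, 3, 2]
Added edge: 1->0
Position of 1 (1) > position of 0 (0). Must reorder: 1 must now come before 0.
Run Kahn's algorithm (break ties by smallest node id):
  initial in-degrees: [1, 0, 1, 3, 2, 2, 1]
  ready (indeg=0): [1]
  pop 1: indeg[0]->0; indeg[5]->1; indeg[6]->0 | ready=[0, 6] | order so far=[1]
  pop 0: indeg[3]->2; indeg[5]->0 | ready=[5, 6] | order so far=[1, 0]
  pop 5: indeg[4]->1 | ready=[6] | order so far=[1, 0, 5]
  pop 6: indeg[3]->1; indeg[4]->0 | ready=[4] | order so far=[1, 0, 5, 6]
  pop 4: indeg[3]->0 | ready=[3] | order so far=[1, 0, 5, 6, 4]
  pop 3: indeg[2]->0 | ready=[2] | order so far=[1, 0, 5, 6, 4, 3]
  pop 2: no out-edges | ready=[] | order so far=[1, 0, 5, 6, 4, 3, 2]
  Result: [1, 0, 5, 6, 4, 3, 2]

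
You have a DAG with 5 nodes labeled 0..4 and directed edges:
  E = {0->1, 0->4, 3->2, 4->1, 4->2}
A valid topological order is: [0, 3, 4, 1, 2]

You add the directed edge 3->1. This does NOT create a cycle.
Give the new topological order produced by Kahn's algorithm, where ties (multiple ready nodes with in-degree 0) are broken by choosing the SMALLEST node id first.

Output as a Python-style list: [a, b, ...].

Answer: [0, 3, 4, 1, 2]

Derivation:
Old toposort: [0, 3, 4, 1, 2]
Added edge: 3->1
Position of 3 (1) < position of 1 (3). Old order still valid.
Run Kahn's algorithm (break ties by smallest node id):
  initial in-degrees: [0, 3, 2, 0, 1]
  ready (indeg=0): [0, 3]
  pop 0: indeg[1]->2; indeg[4]->0 | ready=[3, 4] | order so far=[0]
  pop 3: indeg[1]->1; indeg[2]->1 | ready=[4] | order so far=[0, 3]
  pop 4: indeg[1]->0; indeg[2]->0 | ready=[1, 2] | order so far=[0, 3, 4]
  pop 1: no out-edges | ready=[2] | order so far=[0, 3, 4, 1]
  pop 2: no out-edges | ready=[] | order so far=[0, 3, 4, 1, 2]
  Result: [0, 3, 4, 1, 2]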